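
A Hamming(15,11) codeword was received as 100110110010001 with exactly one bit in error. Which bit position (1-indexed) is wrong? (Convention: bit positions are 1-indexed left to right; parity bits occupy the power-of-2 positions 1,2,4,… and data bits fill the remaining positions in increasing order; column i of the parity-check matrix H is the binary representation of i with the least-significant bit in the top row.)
Syndrome s = H · r^T (mod 2), r = 100110110010001:
  s[0] = (101010101010101)·(100110110010001) mod 2 = 1+0+0+0+1+0+1+0+0+0+1+0+0+0+1 mod 2 = 1
  s[1] = (011001100110011)·(100110110010001) mod 2 = 0+0+0+0+0+0+1+0+0+0+1+0+0+0+1 mod 2 = 1
  s[2] = (000111100001111)·(100110110010001) mod 2 = 0+0+0+1+1+0+1+0+0+0+0+0+0+0+1 mod 2 = 0
  s[3] = (000000011111111)·(100110110010001) mod 2 = 0+0+0+0+0+0+0+1+0+0+1+0+0+0+1 mod 2 = 1
Syndrome = 1101
Column i of H is the binary representation of i, so the syndrome is the binary index of the flipped bit.
Read s = 1101 with s[0] as LSB: 1·2^0 + 1·2^1 + 0·2^2 + 1·2^3 = 11.
Error is at bit position 11.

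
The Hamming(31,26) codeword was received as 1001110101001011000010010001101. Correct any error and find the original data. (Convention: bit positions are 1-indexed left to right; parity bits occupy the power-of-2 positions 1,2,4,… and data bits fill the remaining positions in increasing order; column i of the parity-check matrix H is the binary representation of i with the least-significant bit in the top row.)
Syndrome s = H · r^T (mod 2), r = 1001110101001011000010010001101:
  s[0] = (1010101010101010101010101010101)·(1001110101001011000010010001101) mod 2 = 1+0+0+0+1+0+0+0+0+0+0+0+1+0+1+0+0+0+0+0+1+0+0+0+0+0+0+0+1+0+1 mod 2 = 1
  s[1] = (0110011001100110011001100110011)·(1001110101001011000010010001101) mod 2 = 0+0+0+0+0+1+0+0+0+1+0+0+0+0+1+0+0+0+0+0+0+0+0+0+0+0+0+0+0+0+1 mod 2 = 0
  s[2] = (0001111000011110000111100001111)·(1001110101001011000010010001101) mod 2 = 0+0+0+1+1+1+0+0+0+0+0+0+1+0+1+0+0+0+0+0+1+0+0+0+0+0+0+1+1+0+1 mod 2 = 1
  s[3] = (0000000111111110000000011111111)·(1001110101001011000010010001101) mod 2 = 0+0+0+0+0+0+0+1+0+1+0+0+1+0+1+0+0+0+0+0+0+0+0+1+0+0+0+1+1+0+1 mod 2 = 0
  s[4] = (0000000000000001111111111111111)·(1001110101001011000010010001101) mod 2 = 0+0+0+0+0+0+0+0+0+0+0+0+0+0+0+1+0+0+0+0+1+0+0+1+0+0+0+1+1+0+1 mod 2 = 0
Syndrome = 10100
Column 5 of H equals this syndrome → error at bit 5 (1-indexed).
Flip bit 5: 1001110101001011000010010001101 → 1001010101001011000010010001101
Extract data bits at positions {3,5,6,7,9,10,11,12,13,14,15,17,18,19,20,21,22,23,24,25,26,27,28,29,30,31}: 00100100101000010010001101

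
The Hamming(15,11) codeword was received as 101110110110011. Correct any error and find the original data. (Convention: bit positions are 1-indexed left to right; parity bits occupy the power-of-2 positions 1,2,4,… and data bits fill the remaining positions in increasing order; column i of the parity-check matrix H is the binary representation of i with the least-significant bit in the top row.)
Syndrome s = H · r^T (mod 2), r = 101110110110011:
  s[0] = (101010101010101)·(101110110110011) mod 2 = 1+0+1+0+1+0+1+0+0+0+1+0+0+0+1 mod 2 = 0
  s[1] = (011001100110011)·(101110110110011) mod 2 = 0+0+1+0+0+0+1+0+0+1+1+0+0+1+1 mod 2 = 0
  s[2] = (000111100001111)·(101110110110011) mod 2 = 0+0+0+1+1+0+1+0+0+0+0+0+0+1+1 mod 2 = 1
  s[3] = (000000011111111)·(101110110110011) mod 2 = 0+0+0+0+0+0+0+1+0+1+1+0+0+1+1 mod 2 = 1
Syndrome = 0011
Column 12 of H equals this syndrome → error at bit 12 (1-indexed).
Flip bit 12: 101110110110011 → 101110110111011
Extract data bits at positions {3,5,6,7,9,10,11,12,13,14,15}: 11010111011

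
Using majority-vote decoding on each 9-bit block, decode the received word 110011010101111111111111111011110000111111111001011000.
Split into 9-bit blocks and majority-vote each:
  block 1 = 110011010: 5 ones, 4 zeros → 1
  block 2 = 101111111: 8 ones, 1 zeros → 1
  block 3 = 111111111: 9 ones, 0 zeros → 1
  block 4 = 011110000: 4 ones, 5 zeros → 0
  block 5 = 111111111: 9 ones, 0 zeros → 1
  block 6 = 001011000: 3 ones, 6 zeros → 0
Decoded = 111010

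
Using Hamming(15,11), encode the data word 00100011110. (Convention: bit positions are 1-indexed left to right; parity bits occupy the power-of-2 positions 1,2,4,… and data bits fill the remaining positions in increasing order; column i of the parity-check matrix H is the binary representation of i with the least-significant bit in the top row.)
Codeword c = d · G (mod 2), d = 00100011110:
  c[0] = d·G[:,0] = (00100011110)·(11011010101) mod 2 = 0+0+0+0+0+0+1+0+1+0+0 mod 2 = 0
  c[1] = d·G[:,1] = (00100011110)·(10110110011) mod 2 = 0+0+1+0+0+0+1+0+0+1+0 mod 2 = 1
  c[2] = d·G[:,2] = (00100011110)·(10000000000) mod 2 = 0+0+0+0+0+0+0+0+0+0+0 mod 2 = 0
  c[3] = d·G[:,3] = (00100011110)·(01110001111) mod 2 = 0+0+1+0+0+0+0+1+1+1+0 mod 2 = 0
  c[4] = d·G[:,4] = (00100011110)·(01000000000) mod 2 = 0+0+0+0+0+0+0+0+0+0+0 mod 2 = 0
  c[5] = d·G[:,5] = (00100011110)·(00100000000) mod 2 = 0+0+1+0+0+0+0+0+0+0+0 mod 2 = 1
  c[6] = d·G[:,6] = (00100011110)·(00010000000) mod 2 = 0+0+0+0+0+0+0+0+0+0+0 mod 2 = 0
  c[7] = d·G[:,7] = (00100011110)·(00001111111) mod 2 = 0+0+0+0+0+0+1+1+1+1+0 mod 2 = 0
  c[8] = d·G[:,8] = (00100011110)·(00001000000) mod 2 = 0+0+0+0+0+0+0+0+0+0+0 mod 2 = 0
  c[9] = d·G[:,9] = (00100011110)·(00000100000) mod 2 = 0+0+0+0+0+0+0+0+0+0+0 mod 2 = 0
  c[10] = d·G[:,10] = (00100011110)·(00000010000) mod 2 = 0+0+0+0+0+0+1+0+0+0+0 mod 2 = 1
  c[11] = d·G[:,11] = (00100011110)·(00000001000) mod 2 = 0+0+0+0+0+0+0+1+0+0+0 mod 2 = 1
  c[12] = d·G[:,12] = (00100011110)·(00000000100) mod 2 = 0+0+0+0+0+0+0+0+1+0+0 mod 2 = 1
  c[13] = d·G[:,13] = (00100011110)·(00000000010) mod 2 = 0+0+0+0+0+0+0+0+0+1+0 mod 2 = 1
  c[14] = d·G[:,14] = (00100011110)·(00000000001) mod 2 = 0+0+0+0+0+0+0+0+0+0+0 mod 2 = 0
Codeword = 010001000011110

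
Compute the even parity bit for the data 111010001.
Sum of data bits: 1+1+1+0+1+0+0+0+1 = 5.
5 mod 2 = 1, so parity bit = 1.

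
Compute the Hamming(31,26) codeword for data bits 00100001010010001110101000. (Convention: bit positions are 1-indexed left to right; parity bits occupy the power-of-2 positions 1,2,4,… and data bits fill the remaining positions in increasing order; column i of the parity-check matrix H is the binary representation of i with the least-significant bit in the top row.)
Codeword c = d · G (mod 2), d = 00100001010010001110101000:
  c[0] = d·G[:,0] = (00100001010010001110101000)·(11011010101101010101010101) mod 2 = 0+0+0+0+0+0+0+0+0+0+0+0+0+0+0+0+0+1+0+0+0+0+0+0+0+0 mod 2 = 1
  c[1] = d·G[:,1] = (00100001010010001110101000)·(10110110011011001100110011) mod 2 = 0+0+1+0+0+0+0+0+0+1+0+0+1+0+0+0+1+1+0+0+1+0+0+0+0+0 mod 2 = 0
  c[2] = d·G[:,2] = (00100001010010001110101000)·(10000000000000000000000000) mod 2 = 0+0+0+0+0+0+0+0+0+0+0+0+0+0+0+0+0+0+0+0+0+0+0+0+0+0 mod 2 = 0
  c[3] = d·G[:,3] = (00100001010010001110101000)·(01110001111000111100001111) mod 2 = 0+0+1+0+0+0+0+1+0+1+0+0+0+0+0+0+1+1+0+0+0+0+1+0+0+0 mod 2 = 0
  c[4] = d·G[:,4] = (00100001010010001110101000)·(01000000000000000000000000) mod 2 = 0+0+0+0+0+0+0+0+0+0+0+0+0+0+0+0+0+0+0+0+0+0+0+0+0+0 mod 2 = 0
  c[5] = d·G[:,5] = (00100001010010001110101000)·(00100000000000000000000000) mod 2 = 0+0+1+0+0+0+0+0+0+0+0+0+0+0+0+0+0+0+0+0+0+0+0+0+0+0 mod 2 = 1
  c[6] = d·G[:,6] = (00100001010010001110101000)·(00010000000000000000000000) mod 2 = 0+0+0+0+0+0+0+0+0+0+0+0+0+0+0+0+0+0+0+0+0+0+0+0+0+0 mod 2 = 0
  c[7] = d·G[:,7] = (00100001010010001110101000)·(00001111111000000011111111) mod 2 = 0+0+0+0+0+0+0+1+0+1+0+0+0+0+0+0+0+0+1+0+1+0+1+0+0+0 mod 2 = 1
  c[8] = d·G[:,8] = (00100001010010001110101000)·(00001000000000000000000000) mod 2 = 0+0+0+0+0+0+0+0+0+0+0+0+0+0+0+0+0+0+0+0+0+0+0+0+0+0 mod 2 = 0
  c[9] = d·G[:,9] = (00100001010010001110101000)·(00000100000000000000000000) mod 2 = 0+0+0+0+0+0+0+0+0+0+0+0+0+0+0+0+0+0+0+0+0+0+0+0+0+0 mod 2 = 0
  c[10] = d·G[:,10] = (00100001010010001110101000)·(00000010000000000000000000) mod 2 = 0+0+0+0+0+0+0+0+0+0+0+0+0+0+0+0+0+0+0+0+0+0+0+0+0+0 mod 2 = 0
  c[11] = d·G[:,11] = (00100001010010001110101000)·(00000001000000000000000000) mod 2 = 0+0+0+0+0+0+0+1+0+0+0+0+0+0+0+0+0+0+0+0+0+0+0+0+0+0 mod 2 = 1
  c[12] = d·G[:,12] = (00100001010010001110101000)·(00000000100000000000000000) mod 2 = 0+0+0+0+0+0+0+0+0+0+0+0+0+0+0+0+0+0+0+0+0+0+0+0+0+0 mod 2 = 0
  c[13] = d·G[:,13] = (00100001010010001110101000)·(00000000010000000000000000) mod 2 = 0+0+0+0+0+0+0+0+0+1+0+0+0+0+0+0+0+0+0+0+0+0+0+0+0+0 mod 2 = 1
  c[14] = d·G[:,14] = (00100001010010001110101000)·(00000000001000000000000000) mod 2 = 0+0+0+0+0+0+0+0+0+0+0+0+0+0+0+0+0+0+0+0+0+0+0+0+0+0 mod 2 = 0
  c[15] = d·G[:,15] = (00100001010010001110101000)·(00000000000111111111111111) mod 2 = 0+0+0+0+0+0+0+0+0+0+0+0+1+0+0+0+1+1+1+0+1+0+1+0+0+0 mod 2 = 0
  c[16] = d·G[:,16] = (00100001010010001110101000)·(00000000000100000000000000) mod 2 = 0+0+0+0+0+0+0+0+0+0+0+0+0+0+0+0+0+0+0+0+0+0+0+0+0+0 mod 2 = 0
  c[17] = d·G[:,17] = (00100001010010001110101000)·(00000000000010000000000000) mod 2 = 0+0+0+0+0+0+0+0+0+0+0+0+1+0+0+0+0+0+0+0+0+0+0+0+0+0 mod 2 = 1
  c[18] = d·G[:,18] = (00100001010010001110101000)·(00000000000001000000000000) mod 2 = 0+0+0+0+0+0+0+0+0+0+0+0+0+0+0+0+0+0+0+0+0+0+0+0+0+0 mod 2 = 0
  c[19] = d·G[:,19] = (00100001010010001110101000)·(00000000000000100000000000) mod 2 = 0+0+0+0+0+0+0+0+0+0+0+0+0+0+0+0+0+0+0+0+0+0+0+0+0+0 mod 2 = 0
  c[20] = d·G[:,20] = (00100001010010001110101000)·(00000000000000010000000000) mod 2 = 0+0+0+0+0+0+0+0+0+0+0+0+0+0+0+0+0+0+0+0+0+0+0+0+0+0 mod 2 = 0
  c[21] = d·G[:,21] = (00100001010010001110101000)·(00000000000000001000000000) mod 2 = 0+0+0+0+0+0+0+0+0+0+0+0+0+0+0+0+1+0+0+0+0+0+0+0+0+0 mod 2 = 1
  c[22] = d·G[:,22] = (00100001010010001110101000)·(00000000000000000100000000) mod 2 = 0+0+0+0+0+0+0+0+0+0+0+0+0+0+0+0+0+1+0+0+0+0+0+0+0+0 mod 2 = 1
  c[23] = d·G[:,23] = (00100001010010001110101000)·(00000000000000000010000000) mod 2 = 0+0+0+0+0+0+0+0+0+0+0+0+0+0+0+0+0+0+1+0+0+0+0+0+0+0 mod 2 = 1
  c[24] = d·G[:,24] = (00100001010010001110101000)·(00000000000000000001000000) mod 2 = 0+0+0+0+0+0+0+0+0+0+0+0+0+0+0+0+0+0+0+0+0+0+0+0+0+0 mod 2 = 0
  c[25] = d·G[:,25] = (00100001010010001110101000)·(00000000000000000000100000) mod 2 = 0+0+0+0+0+0+0+0+0+0+0+0+0+0+0+0+0+0+0+0+1+0+0+0+0+0 mod 2 = 1
  c[26] = d·G[:,26] = (00100001010010001110101000)·(00000000000000000000010000) mod 2 = 0+0+0+0+0+0+0+0+0+0+0+0+0+0+0+0+0+0+0+0+0+0+0+0+0+0 mod 2 = 0
  c[27] = d·G[:,27] = (00100001010010001110101000)·(00000000000000000000001000) mod 2 = 0+0+0+0+0+0+0+0+0+0+0+0+0+0+0+0+0+0+0+0+0+0+1+0+0+0 mod 2 = 1
  c[28] = d·G[:,28] = (00100001010010001110101000)·(00000000000000000000000100) mod 2 = 0+0+0+0+0+0+0+0+0+0+0+0+0+0+0+0+0+0+0+0+0+0+0+0+0+0 mod 2 = 0
  c[29] = d·G[:,29] = (00100001010010001110101000)·(00000000000000000000000010) mod 2 = 0+0+0+0+0+0+0+0+0+0+0+0+0+0+0+0+0+0+0+0+0+0+0+0+0+0 mod 2 = 0
  c[30] = d·G[:,30] = (00100001010010001110101000)·(00000000000000000000000001) mod 2 = 0+0+0+0+0+0+0+0+0+0+0+0+0+0+0+0+0+0+0+0+0+0+0+0+0+0 mod 2 = 0
Codeword = 1000010100010100010001110101000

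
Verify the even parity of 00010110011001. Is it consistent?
Sum of all bits: 0+0+0+1+0+1+1+0+0+1+1+0+0+1 = 6; 6 mod 2 = 0. Result is 0 → valid parity.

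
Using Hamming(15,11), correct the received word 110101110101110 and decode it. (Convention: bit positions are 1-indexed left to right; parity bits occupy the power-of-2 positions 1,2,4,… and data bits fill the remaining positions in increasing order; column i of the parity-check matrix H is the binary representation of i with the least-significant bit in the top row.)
Syndrome s = H · r^T (mod 2), r = 110101110101110:
  s[0] = (101010101010101)·(110101110101110) mod 2 = 1+0+0+0+0+0+1+0+0+0+0+0+1+0+0 mod 2 = 1
  s[1] = (011001100110011)·(110101110101110) mod 2 = 0+1+0+0+0+1+1+0+0+1+0+0+0+1+0 mod 2 = 1
  s[2] = (000111100001111)·(110101110101110) mod 2 = 0+0+0+1+0+1+1+0+0+0+0+1+1+1+0 mod 2 = 0
  s[3] = (000000011111111)·(110101110101110) mod 2 = 0+0+0+0+0+0+0+1+0+1+0+1+1+1+0 mod 2 = 1
Syndrome = 1101
Column 11 of H equals this syndrome → error at bit 11 (1-indexed).
Flip bit 11: 110101110101110 → 110101110111110
Extract data bits at positions {3,5,6,7,9,10,11,12,13,14,15}: 00110111110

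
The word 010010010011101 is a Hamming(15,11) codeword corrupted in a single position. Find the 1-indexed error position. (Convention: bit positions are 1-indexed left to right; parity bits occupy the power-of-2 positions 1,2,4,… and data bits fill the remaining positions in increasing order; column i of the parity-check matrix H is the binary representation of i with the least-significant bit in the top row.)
Syndrome s = H · r^T (mod 2), r = 010010010011101:
  s[0] = (101010101010101)·(010010010011101) mod 2 = 0+0+0+0+1+0+0+0+0+0+1+0+1+0+1 mod 2 = 0
  s[1] = (011001100110011)·(010010010011101) mod 2 = 0+1+0+0+0+0+0+0+0+0+1+0+0+0+1 mod 2 = 1
  s[2] = (000111100001111)·(010010010011101) mod 2 = 0+0+0+0+1+0+0+0+0+0+0+1+1+0+1 mod 2 = 0
  s[3] = (000000011111111)·(010010010011101) mod 2 = 0+0+0+0+0+0+0+1+0+0+1+1+1+0+1 mod 2 = 1
Syndrome = 0101
Column i of H is the binary representation of i, so the syndrome is the binary index of the flipped bit.
Read s = 0101 with s[0] as LSB: 0·2^0 + 1·2^1 + 0·2^2 + 1·2^3 = 10.
Error is at bit position 10.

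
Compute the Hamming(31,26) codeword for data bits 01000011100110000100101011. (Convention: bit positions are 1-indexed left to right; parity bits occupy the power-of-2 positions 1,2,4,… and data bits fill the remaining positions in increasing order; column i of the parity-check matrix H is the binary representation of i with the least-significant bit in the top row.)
Codeword c = d · G (mod 2), d = 01000011100110000100101011:
  c[0] = d·G[:,0] = (01000011100110000100101011)·(11011010101101010101010101) mod 2 = 0+1+0+0+0+0+1+0+1+0+0+1+0+0+0+0+0+1+0+0+0+0+0+0+0+1 mod 2 = 0
  c[1] = d·G[:,1] = (01000011100110000100101011)·(10110110011011001100110011) mod 2 = 0+0+0+0+0+0+1+0+0+0+0+0+1+0+0+0+0+1+0+0+1+0+0+0+1+1 mod 2 = 0
  c[2] = d·G[:,2] = (01000011100110000100101011)·(10000000000000000000000000) mod 2 = 0+0+0+0+0+0+0+0+0+0+0+0+0+0+0+0+0+0+0+0+0+0+0+0+0+0 mod 2 = 0
  c[3] = d·G[:,3] = (01000011100110000100101011)·(01110001111000111100001111) mod 2 = 0+1+0+0+0+0+0+1+1+0+0+0+0+0+0+0+0+1+0+0+0+0+1+0+1+1 mod 2 = 1
  c[4] = d·G[:,4] = (01000011100110000100101011)·(01000000000000000000000000) mod 2 = 0+1+0+0+0+0+0+0+0+0+0+0+0+0+0+0+0+0+0+0+0+0+0+0+0+0 mod 2 = 1
  c[5] = d·G[:,5] = (01000011100110000100101011)·(00100000000000000000000000) mod 2 = 0+0+0+0+0+0+0+0+0+0+0+0+0+0+0+0+0+0+0+0+0+0+0+0+0+0 mod 2 = 0
  c[6] = d·G[:,6] = (01000011100110000100101011)·(00010000000000000000000000) mod 2 = 0+0+0+0+0+0+0+0+0+0+0+0+0+0+0+0+0+0+0+0+0+0+0+0+0+0 mod 2 = 0
  c[7] = d·G[:,7] = (01000011100110000100101011)·(00001111111000000011111111) mod 2 = 0+0+0+0+0+0+1+1+1+0+0+0+0+0+0+0+0+0+0+0+1+0+1+0+1+1 mod 2 = 1
  c[8] = d·G[:,8] = (01000011100110000100101011)·(00001000000000000000000000) mod 2 = 0+0+0+0+0+0+0+0+0+0+0+0+0+0+0+0+0+0+0+0+0+0+0+0+0+0 mod 2 = 0
  c[9] = d·G[:,9] = (01000011100110000100101011)·(00000100000000000000000000) mod 2 = 0+0+0+0+0+0+0+0+0+0+0+0+0+0+0+0+0+0+0+0+0+0+0+0+0+0 mod 2 = 0
  c[10] = d·G[:,10] = (01000011100110000100101011)·(00000010000000000000000000) mod 2 = 0+0+0+0+0+0+1+0+0+0+0+0+0+0+0+0+0+0+0+0+0+0+0+0+0+0 mod 2 = 1
  c[11] = d·G[:,11] = (01000011100110000100101011)·(00000001000000000000000000) mod 2 = 0+0+0+0+0+0+0+1+0+0+0+0+0+0+0+0+0+0+0+0+0+0+0+0+0+0 mod 2 = 1
  c[12] = d·G[:,12] = (01000011100110000100101011)·(00000000100000000000000000) mod 2 = 0+0+0+0+0+0+0+0+1+0+0+0+0+0+0+0+0+0+0+0+0+0+0+0+0+0 mod 2 = 1
  c[13] = d·G[:,13] = (01000011100110000100101011)·(00000000010000000000000000) mod 2 = 0+0+0+0+0+0+0+0+0+0+0+0+0+0+0+0+0+0+0+0+0+0+0+0+0+0 mod 2 = 0
  c[14] = d·G[:,14] = (01000011100110000100101011)·(00000000001000000000000000) mod 2 = 0+0+0+0+0+0+0+0+0+0+0+0+0+0+0+0+0+0+0+0+0+0+0+0+0+0 mod 2 = 0
  c[15] = d·G[:,15] = (01000011100110000100101011)·(00000000000111111111111111) mod 2 = 0+0+0+0+0+0+0+0+0+0+0+1+1+0+0+0+0+1+0+0+1+0+1+0+1+1 mod 2 = 1
  c[16] = d·G[:,16] = (01000011100110000100101011)·(00000000000100000000000000) mod 2 = 0+0+0+0+0+0+0+0+0+0+0+1+0+0+0+0+0+0+0+0+0+0+0+0+0+0 mod 2 = 1
  c[17] = d·G[:,17] = (01000011100110000100101011)·(00000000000010000000000000) mod 2 = 0+0+0+0+0+0+0+0+0+0+0+0+1+0+0+0+0+0+0+0+0+0+0+0+0+0 mod 2 = 1
  c[18] = d·G[:,18] = (01000011100110000100101011)·(00000000000001000000000000) mod 2 = 0+0+0+0+0+0+0+0+0+0+0+0+0+0+0+0+0+0+0+0+0+0+0+0+0+0 mod 2 = 0
  c[19] = d·G[:,19] = (01000011100110000100101011)·(00000000000000100000000000) mod 2 = 0+0+0+0+0+0+0+0+0+0+0+0+0+0+0+0+0+0+0+0+0+0+0+0+0+0 mod 2 = 0
  c[20] = d·G[:,20] = (01000011100110000100101011)·(00000000000000010000000000) mod 2 = 0+0+0+0+0+0+0+0+0+0+0+0+0+0+0+0+0+0+0+0+0+0+0+0+0+0 mod 2 = 0
  c[21] = d·G[:,21] = (01000011100110000100101011)·(00000000000000001000000000) mod 2 = 0+0+0+0+0+0+0+0+0+0+0+0+0+0+0+0+0+0+0+0+0+0+0+0+0+0 mod 2 = 0
  c[22] = d·G[:,22] = (01000011100110000100101011)·(00000000000000000100000000) mod 2 = 0+0+0+0+0+0+0+0+0+0+0+0+0+0+0+0+0+1+0+0+0+0+0+0+0+0 mod 2 = 1
  c[23] = d·G[:,23] = (01000011100110000100101011)·(00000000000000000010000000) mod 2 = 0+0+0+0+0+0+0+0+0+0+0+0+0+0+0+0+0+0+0+0+0+0+0+0+0+0 mod 2 = 0
  c[24] = d·G[:,24] = (01000011100110000100101011)·(00000000000000000001000000) mod 2 = 0+0+0+0+0+0+0+0+0+0+0+0+0+0+0+0+0+0+0+0+0+0+0+0+0+0 mod 2 = 0
  c[25] = d·G[:,25] = (01000011100110000100101011)·(00000000000000000000100000) mod 2 = 0+0+0+0+0+0+0+0+0+0+0+0+0+0+0+0+0+0+0+0+1+0+0+0+0+0 mod 2 = 1
  c[26] = d·G[:,26] = (01000011100110000100101011)·(00000000000000000000010000) mod 2 = 0+0+0+0+0+0+0+0+0+0+0+0+0+0+0+0+0+0+0+0+0+0+0+0+0+0 mod 2 = 0
  c[27] = d·G[:,27] = (01000011100110000100101011)·(00000000000000000000001000) mod 2 = 0+0+0+0+0+0+0+0+0+0+0+0+0+0+0+0+0+0+0+0+0+0+1+0+0+0 mod 2 = 1
  c[28] = d·G[:,28] = (01000011100110000100101011)·(00000000000000000000000100) mod 2 = 0+0+0+0+0+0+0+0+0+0+0+0+0+0+0+0+0+0+0+0+0+0+0+0+0+0 mod 2 = 0
  c[29] = d·G[:,29] = (01000011100110000100101011)·(00000000000000000000000010) mod 2 = 0+0+0+0+0+0+0+0+0+0+0+0+0+0+0+0+0+0+0+0+0+0+0+0+1+0 mod 2 = 1
  c[30] = d·G[:,30] = (01000011100110000100101011)·(00000000000000000000000001) mod 2 = 0+0+0+0+0+0+0+0+0+0+0+0+0+0+0+0+0+0+0+0+0+0+0+0+0+1 mod 2 = 1
Codeword = 0001100100111001110000100101011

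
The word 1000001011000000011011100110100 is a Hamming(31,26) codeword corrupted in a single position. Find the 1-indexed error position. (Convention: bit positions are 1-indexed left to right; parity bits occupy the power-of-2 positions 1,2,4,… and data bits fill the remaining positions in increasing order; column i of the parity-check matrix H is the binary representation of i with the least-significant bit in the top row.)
Syndrome s = H · r^T (mod 2), r = 1000001011000000011011100110100:
  s[0] = (1010101010101010101010101010101)·(1000001011000000011011100110100) mod 2 = 1+0+0+0+0+0+1+0+1+0+0+0+0+0+0+0+0+0+1+0+1+0+1+0+0+0+1+0+1+0+0 mod 2 = 0
  s[1] = (0110011001100110011001100110011)·(1000001011000000011011100110100) mod 2 = 0+0+0+0+0+0+1+0+0+1+0+0+0+0+0+0+0+1+1+0+0+1+1+0+0+1+1+0+0+0+0 mod 2 = 0
  s[2] = (0001111000011110000111100001111)·(1000001011000000011011100110100) mod 2 = 0+0+0+0+0+0+1+0+0+0+0+0+0+0+0+0+0+0+0+0+1+1+1+0+0+0+0+0+1+0+0 mod 2 = 1
  s[3] = (0000000111111110000000011111111)·(1000001011000000011011100110100) mod 2 = 0+0+0+0+0+0+0+0+1+1+0+0+0+0+0+0+0+0+0+0+0+0+0+0+0+1+1+0+1+0+0 mod 2 = 1
  s[4] = (0000000000000001111111111111111)·(1000001011000000011011100110100) mod 2 = 0+0+0+0+0+0+0+0+0+0+0+0+0+0+0+0+0+1+1+0+1+1+1+0+0+1+1+0+1+0+0 mod 2 = 0
Syndrome = 00110
Column i of H is the binary representation of i, so the syndrome is the binary index of the flipped bit.
Read s = 00110 with s[0] as LSB: 0·2^0 + 0·2^1 + 1·2^2 + 1·2^3 + 0·2^4 = 12.
Error is at bit position 12.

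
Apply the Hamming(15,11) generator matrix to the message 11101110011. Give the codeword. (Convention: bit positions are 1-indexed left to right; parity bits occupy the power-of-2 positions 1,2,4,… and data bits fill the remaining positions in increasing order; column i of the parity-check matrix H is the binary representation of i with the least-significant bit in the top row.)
Codeword c = d · G (mod 2), d = 11101110011:
  c[0] = d·G[:,0] = (11101110011)·(11011010101) mod 2 = 1+1+0+0+1+0+1+0+0+0+1 mod 2 = 1
  c[1] = d·G[:,1] = (11101110011)·(10110110011) mod 2 = 1+0+1+0+0+1+1+0+0+1+1 mod 2 = 0
  c[2] = d·G[:,2] = (11101110011)·(10000000000) mod 2 = 1+0+0+0+0+0+0+0+0+0+0 mod 2 = 1
  c[3] = d·G[:,3] = (11101110011)·(01110001111) mod 2 = 0+1+1+0+0+0+0+0+0+1+1 mod 2 = 0
  c[4] = d·G[:,4] = (11101110011)·(01000000000) mod 2 = 0+1+0+0+0+0+0+0+0+0+0 mod 2 = 1
  c[5] = d·G[:,5] = (11101110011)·(00100000000) mod 2 = 0+0+1+0+0+0+0+0+0+0+0 mod 2 = 1
  c[6] = d·G[:,6] = (11101110011)·(00010000000) mod 2 = 0+0+0+0+0+0+0+0+0+0+0 mod 2 = 0
  c[7] = d·G[:,7] = (11101110011)·(00001111111) mod 2 = 0+0+0+0+1+1+1+0+0+1+1 mod 2 = 1
  c[8] = d·G[:,8] = (11101110011)·(00001000000) mod 2 = 0+0+0+0+1+0+0+0+0+0+0 mod 2 = 1
  c[9] = d·G[:,9] = (11101110011)·(00000100000) mod 2 = 0+0+0+0+0+1+0+0+0+0+0 mod 2 = 1
  c[10] = d·G[:,10] = (11101110011)·(00000010000) mod 2 = 0+0+0+0+0+0+1+0+0+0+0 mod 2 = 1
  c[11] = d·G[:,11] = (11101110011)·(00000001000) mod 2 = 0+0+0+0+0+0+0+0+0+0+0 mod 2 = 0
  c[12] = d·G[:,12] = (11101110011)·(00000000100) mod 2 = 0+0+0+0+0+0+0+0+0+0+0 mod 2 = 0
  c[13] = d·G[:,13] = (11101110011)·(00000000010) mod 2 = 0+0+0+0+0+0+0+0+0+1+0 mod 2 = 1
  c[14] = d·G[:,14] = (11101110011)·(00000000001) mod 2 = 0+0+0+0+0+0+0+0+0+0+1 mod 2 = 1
Codeword = 101011011110011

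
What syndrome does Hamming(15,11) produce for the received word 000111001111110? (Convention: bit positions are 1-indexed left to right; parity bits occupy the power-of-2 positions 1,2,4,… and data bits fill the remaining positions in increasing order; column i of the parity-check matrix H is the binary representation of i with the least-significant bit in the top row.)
Syndrome s = H · r^T (mod 2), r = 000111001111110:
  s[0] = (101010101010101)·(000111001111110) mod 2 = 0+0+0+0+1+0+0+0+1+0+1+0+1+0+0 mod 2 = 0
  s[1] = (011001100110011)·(000111001111110) mod 2 = 0+0+0+0+0+1+0+0+0+1+1+0+0+1+0 mod 2 = 0
  s[2] = (000111100001111)·(000111001111110) mod 2 = 0+0+0+1+1+1+0+0+0+0+0+1+1+1+0 mod 2 = 0
  s[3] = (000000011111111)·(000111001111110) mod 2 = 0+0+0+0+0+0+0+0+1+1+1+1+1+1+0 mod 2 = 0
Syndrome = 0000
s = 0: no error detected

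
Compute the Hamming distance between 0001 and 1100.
XOR = 1101, count of 1s = 3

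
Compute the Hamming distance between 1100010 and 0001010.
XOR = 1101000, count of 1s = 3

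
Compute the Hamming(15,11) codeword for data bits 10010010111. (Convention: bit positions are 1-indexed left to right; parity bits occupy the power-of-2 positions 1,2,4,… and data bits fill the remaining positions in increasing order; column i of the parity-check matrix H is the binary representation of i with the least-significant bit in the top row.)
Codeword c = d · G (mod 2), d = 10010010111:
  c[0] = d·G[:,0] = (10010010111)·(11011010101) mod 2 = 1+0+0+1+0+0+1+0+1+0+1 mod 2 = 1
  c[1] = d·G[:,1] = (10010010111)·(10110110011) mod 2 = 1+0+0+1+0+0+1+0+0+1+1 mod 2 = 1
  c[2] = d·G[:,2] = (10010010111)·(10000000000) mod 2 = 1+0+0+0+0+0+0+0+0+0+0 mod 2 = 1
  c[3] = d·G[:,3] = (10010010111)·(01110001111) mod 2 = 0+0+0+1+0+0+0+0+1+1+1 mod 2 = 0
  c[4] = d·G[:,4] = (10010010111)·(01000000000) mod 2 = 0+0+0+0+0+0+0+0+0+0+0 mod 2 = 0
  c[5] = d·G[:,5] = (10010010111)·(00100000000) mod 2 = 0+0+0+0+0+0+0+0+0+0+0 mod 2 = 0
  c[6] = d·G[:,6] = (10010010111)·(00010000000) mod 2 = 0+0+0+1+0+0+0+0+0+0+0 mod 2 = 1
  c[7] = d·G[:,7] = (10010010111)·(00001111111) mod 2 = 0+0+0+0+0+0+1+0+1+1+1 mod 2 = 0
  c[8] = d·G[:,8] = (10010010111)·(00001000000) mod 2 = 0+0+0+0+0+0+0+0+0+0+0 mod 2 = 0
  c[9] = d·G[:,9] = (10010010111)·(00000100000) mod 2 = 0+0+0+0+0+0+0+0+0+0+0 mod 2 = 0
  c[10] = d·G[:,10] = (10010010111)·(00000010000) mod 2 = 0+0+0+0+0+0+1+0+0+0+0 mod 2 = 1
  c[11] = d·G[:,11] = (10010010111)·(00000001000) mod 2 = 0+0+0+0+0+0+0+0+0+0+0 mod 2 = 0
  c[12] = d·G[:,12] = (10010010111)·(00000000100) mod 2 = 0+0+0+0+0+0+0+0+1+0+0 mod 2 = 1
  c[13] = d·G[:,13] = (10010010111)·(00000000010) mod 2 = 0+0+0+0+0+0+0+0+0+1+0 mod 2 = 1
  c[14] = d·G[:,14] = (10010010111)·(00000000001) mod 2 = 0+0+0+0+0+0+0+0+0+0+1 mod 2 = 1
Codeword = 111000100010111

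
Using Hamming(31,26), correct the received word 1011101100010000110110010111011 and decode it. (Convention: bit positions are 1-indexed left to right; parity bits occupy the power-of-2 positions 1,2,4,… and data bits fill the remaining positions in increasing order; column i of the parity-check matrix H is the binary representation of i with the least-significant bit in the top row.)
Syndrome s = H · r^T (mod 2), r = 1011101100010000110110010111011:
  s[0] = (1010101010101010101010101010101)·(1011101100010000110110010111011) mod 2 = 1+0+1+0+1+0+1+0+0+0+0+0+0+0+0+0+1+0+0+0+1+0+0+0+0+0+1+0+0+0+1 mod 2 = 0
  s[1] = (0110011001100110011001100110011)·(1011101100010000110110010111011) mod 2 = 0+0+1+0+0+0+1+0+0+0+0+0+0+0+0+0+0+1+0+0+0+0+0+0+0+1+1+0+0+1+1 mod 2 = 1
  s[2] = (0001111000011110000111100001111)·(1011101100010000110110010111011) mod 2 = 0+0+0+1+1+0+1+0+0+0+0+1+0+0+0+0+0+0+0+1+1+0+0+0+0+0+0+1+0+1+1 mod 2 = 1
  s[3] = (0000000111111110000000011111111)·(1011101100010000110110010111011) mod 2 = 0+0+0+0+0+0+0+1+0+0+0+1+0+0+0+0+0+0+0+0+0+0+0+1+0+1+1+1+0+1+1 mod 2 = 0
  s[4] = (0000000000000001111111111111111)·(1011101100010000110110010111011) mod 2 = 0+0+0+0+0+0+0+0+0+0+0+0+0+0+0+0+1+1+0+1+1+0+0+1+0+1+1+1+0+1+1 mod 2 = 0
Syndrome = 01100
Column 6 of H equals this syndrome → error at bit 6 (1-indexed).
Flip bit 6: 1011101100010000110110010111011 → 1011111100010000110110010111011
Extract data bits at positions {3,5,6,7,9,10,11,12,13,14,15,17,18,19,20,21,22,23,24,25,26,27,28,29,30,31}: 11110001000110110010111011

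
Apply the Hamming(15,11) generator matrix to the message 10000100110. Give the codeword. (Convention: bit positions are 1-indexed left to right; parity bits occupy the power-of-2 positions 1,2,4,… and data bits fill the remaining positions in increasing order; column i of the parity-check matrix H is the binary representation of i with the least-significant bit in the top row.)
Codeword c = d · G (mod 2), d = 10000100110:
  c[0] = d·G[:,0] = (10000100110)·(11011010101) mod 2 = 1+0+0+0+0+0+0+0+1+0+0 mod 2 = 0
  c[1] = d·G[:,1] = (10000100110)·(10110110011) mod 2 = 1+0+0+0+0+1+0+0+0+1+0 mod 2 = 1
  c[2] = d·G[:,2] = (10000100110)·(10000000000) mod 2 = 1+0+0+0+0+0+0+0+0+0+0 mod 2 = 1
  c[3] = d·G[:,3] = (10000100110)·(01110001111) mod 2 = 0+0+0+0+0+0+0+0+1+1+0 mod 2 = 0
  c[4] = d·G[:,4] = (10000100110)·(01000000000) mod 2 = 0+0+0+0+0+0+0+0+0+0+0 mod 2 = 0
  c[5] = d·G[:,5] = (10000100110)·(00100000000) mod 2 = 0+0+0+0+0+0+0+0+0+0+0 mod 2 = 0
  c[6] = d·G[:,6] = (10000100110)·(00010000000) mod 2 = 0+0+0+0+0+0+0+0+0+0+0 mod 2 = 0
  c[7] = d·G[:,7] = (10000100110)·(00001111111) mod 2 = 0+0+0+0+0+1+0+0+1+1+0 mod 2 = 1
  c[8] = d·G[:,8] = (10000100110)·(00001000000) mod 2 = 0+0+0+0+0+0+0+0+0+0+0 mod 2 = 0
  c[9] = d·G[:,9] = (10000100110)·(00000100000) mod 2 = 0+0+0+0+0+1+0+0+0+0+0 mod 2 = 1
  c[10] = d·G[:,10] = (10000100110)·(00000010000) mod 2 = 0+0+0+0+0+0+0+0+0+0+0 mod 2 = 0
  c[11] = d·G[:,11] = (10000100110)·(00000001000) mod 2 = 0+0+0+0+0+0+0+0+0+0+0 mod 2 = 0
  c[12] = d·G[:,12] = (10000100110)·(00000000100) mod 2 = 0+0+0+0+0+0+0+0+1+0+0 mod 2 = 1
  c[13] = d·G[:,13] = (10000100110)·(00000000010) mod 2 = 0+0+0+0+0+0+0+0+0+1+0 mod 2 = 1
  c[14] = d·G[:,14] = (10000100110)·(00000000001) mod 2 = 0+0+0+0+0+0+0+0+0+0+0 mod 2 = 0
Codeword = 011000010100110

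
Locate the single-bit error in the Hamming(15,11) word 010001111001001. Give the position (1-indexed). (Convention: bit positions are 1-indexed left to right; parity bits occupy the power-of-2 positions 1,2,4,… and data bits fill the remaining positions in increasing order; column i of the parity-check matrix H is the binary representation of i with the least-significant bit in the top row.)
Syndrome s = H · r^T (mod 2), r = 010001111001001:
  s[0] = (101010101010101)·(010001111001001) mod 2 = 0+0+0+0+0+0+1+0+1+0+0+0+0+0+1 mod 2 = 1
  s[1] = (011001100110011)·(010001111001001) mod 2 = 0+1+0+0+0+1+1+0+0+0+0+0+0+0+1 mod 2 = 0
  s[2] = (000111100001111)·(010001111001001) mod 2 = 0+0+0+0+0+1+1+0+0+0+0+1+0+0+1 mod 2 = 0
  s[3] = (000000011111111)·(010001111001001) mod 2 = 0+0+0+0+0+0+0+1+1+0+0+1+0+0+1 mod 2 = 0
Syndrome = 1000
Column i of H is the binary representation of i, so the syndrome is the binary index of the flipped bit.
Read s = 1000 with s[0] as LSB: 1·2^0 + 0·2^1 + 0·2^2 + 0·2^3 = 1.
Error is at bit position 1.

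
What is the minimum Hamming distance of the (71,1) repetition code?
d_min = 71 (the only two codewords are 0…0 and 1…1, differing in all 71 positions).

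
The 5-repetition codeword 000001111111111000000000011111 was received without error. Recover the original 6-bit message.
Split into 5-bit blocks: 00000 11111 11111 00000 00000 11111
Data = 011001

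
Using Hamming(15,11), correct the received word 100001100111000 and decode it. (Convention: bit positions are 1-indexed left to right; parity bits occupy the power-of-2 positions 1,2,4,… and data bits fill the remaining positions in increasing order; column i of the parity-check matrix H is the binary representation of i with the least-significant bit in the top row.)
Syndrome s = H · r^T (mod 2), r = 100001100111000:
  s[0] = (101010101010101)·(100001100111000) mod 2 = 1+0+0+0+0+0+1+0+0+0+1+0+0+0+0 mod 2 = 1
  s[1] = (011001100110011)·(100001100111000) mod 2 = 0+0+0+0+0+1+1+0+0+1+1+0+0+0+0 mod 2 = 0
  s[2] = (000111100001111)·(100001100111000) mod 2 = 0+0+0+0+0+1+1+0+0+0+0+1+0+0+0 mod 2 = 1
  s[3] = (000000011111111)·(100001100111000) mod 2 = 0+0+0+0+0+0+0+0+0+1+1+1+0+0+0 mod 2 = 1
Syndrome = 1011
Column 13 of H equals this syndrome → error at bit 13 (1-indexed).
Flip bit 13: 100001100111000 → 100001100111100
Extract data bits at positions {3,5,6,7,9,10,11,12,13,14,15}: 00110111100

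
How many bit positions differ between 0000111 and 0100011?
XOR = 0100100, count of 1s = 2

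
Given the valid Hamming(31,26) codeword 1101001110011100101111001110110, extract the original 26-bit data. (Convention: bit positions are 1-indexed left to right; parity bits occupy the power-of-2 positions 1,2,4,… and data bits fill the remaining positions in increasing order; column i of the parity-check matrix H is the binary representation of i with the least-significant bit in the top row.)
Parity bits occupy power-of-2 positions; data bits are at positions {3,5,6,7,9,10,11,12,13,14,15,17,18,19,20,21,22,23,24,25,26,27,28,29,30,31} (1-indexed).
Extract: c[3]=0 c[5]=0 c[6]=0 c[7]=1 c[9]=1 c[10]=0 c[11]=0 c[12]=1 c[13]=1 c[14]=1 c[15]=0 c[17]=1 c[18]=0 c[19]=1 c[20]=1 c[21]=1 c[22]=1 c[23]=0 c[24]=0 c[25]=1 c[26]=1 c[27]=1 c[28]=0 c[29]=1 c[30]=1 c[31]=0
Data = 00011001110101111001110110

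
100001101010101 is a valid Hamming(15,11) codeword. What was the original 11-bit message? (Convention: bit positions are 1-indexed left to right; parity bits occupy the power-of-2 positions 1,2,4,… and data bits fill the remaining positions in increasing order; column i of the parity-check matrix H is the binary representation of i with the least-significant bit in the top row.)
Parity bits occupy power-of-2 positions; data bits are at positions {3,5,6,7,9,10,11,12,13,14,15} (1-indexed).
Extract: c[3]=0 c[5]=0 c[6]=1 c[7]=1 c[9]=1 c[10]=0 c[11]=1 c[12]=0 c[13]=1 c[14]=0 c[15]=1
Data = 00111010101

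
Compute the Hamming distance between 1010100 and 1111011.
XOR = 0101111, count of 1s = 5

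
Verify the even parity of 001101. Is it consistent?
Sum of all bits: 0+0+1+1+0+1 = 3; 3 mod 2 = 1. Result is 1 → parity error detected.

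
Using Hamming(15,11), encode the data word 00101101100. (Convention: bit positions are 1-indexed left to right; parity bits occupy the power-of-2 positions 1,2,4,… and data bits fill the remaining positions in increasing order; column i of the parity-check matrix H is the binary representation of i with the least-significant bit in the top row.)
Codeword c = d · G (mod 2), d = 00101101100:
  c[0] = d·G[:,0] = (00101101100)·(11011010101) mod 2 = 0+0+0+0+1+0+0+0+1+0+0 mod 2 = 0
  c[1] = d·G[:,1] = (00101101100)·(10110110011) mod 2 = 0+0+1+0+0+1+0+0+0+0+0 mod 2 = 0
  c[2] = d·G[:,2] = (00101101100)·(10000000000) mod 2 = 0+0+0+0+0+0+0+0+0+0+0 mod 2 = 0
  c[3] = d·G[:,3] = (00101101100)·(01110001111) mod 2 = 0+0+1+0+0+0+0+1+1+0+0 mod 2 = 1
  c[4] = d·G[:,4] = (00101101100)·(01000000000) mod 2 = 0+0+0+0+0+0+0+0+0+0+0 mod 2 = 0
  c[5] = d·G[:,5] = (00101101100)·(00100000000) mod 2 = 0+0+1+0+0+0+0+0+0+0+0 mod 2 = 1
  c[6] = d·G[:,6] = (00101101100)·(00010000000) mod 2 = 0+0+0+0+0+0+0+0+0+0+0 mod 2 = 0
  c[7] = d·G[:,7] = (00101101100)·(00001111111) mod 2 = 0+0+0+0+1+1+0+1+1+0+0 mod 2 = 0
  c[8] = d·G[:,8] = (00101101100)·(00001000000) mod 2 = 0+0+0+0+1+0+0+0+0+0+0 mod 2 = 1
  c[9] = d·G[:,9] = (00101101100)·(00000100000) mod 2 = 0+0+0+0+0+1+0+0+0+0+0 mod 2 = 1
  c[10] = d·G[:,10] = (00101101100)·(00000010000) mod 2 = 0+0+0+0+0+0+0+0+0+0+0 mod 2 = 0
  c[11] = d·G[:,11] = (00101101100)·(00000001000) mod 2 = 0+0+0+0+0+0+0+1+0+0+0 mod 2 = 1
  c[12] = d·G[:,12] = (00101101100)·(00000000100) mod 2 = 0+0+0+0+0+0+0+0+1+0+0 mod 2 = 1
  c[13] = d·G[:,13] = (00101101100)·(00000000010) mod 2 = 0+0+0+0+0+0+0+0+0+0+0 mod 2 = 0
  c[14] = d·G[:,14] = (00101101100)·(00000000001) mod 2 = 0+0+0+0+0+0+0+0+0+0+0 mod 2 = 0
Codeword = 000101001101100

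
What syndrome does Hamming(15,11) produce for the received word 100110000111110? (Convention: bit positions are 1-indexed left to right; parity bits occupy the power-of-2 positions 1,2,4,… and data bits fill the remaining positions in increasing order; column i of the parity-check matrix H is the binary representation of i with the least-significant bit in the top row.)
Syndrome s = H · r^T (mod 2), r = 100110000111110:
  s[0] = (101010101010101)·(100110000111110) mod 2 = 1+0+0+0+1+0+0+0+0+0+1+0+1+0+0 mod 2 = 0
  s[1] = (011001100110011)·(100110000111110) mod 2 = 0+0+0+0+0+0+0+0+0+1+1+0+0+1+0 mod 2 = 1
  s[2] = (000111100001111)·(100110000111110) mod 2 = 0+0+0+1+1+0+0+0+0+0+0+1+1+1+0 mod 2 = 1
  s[3] = (000000011111111)·(100110000111110) mod 2 = 0+0+0+0+0+0+0+0+0+1+1+1+1+1+0 mod 2 = 1
Syndrome = 0111
Non-zero syndrome: error at position 14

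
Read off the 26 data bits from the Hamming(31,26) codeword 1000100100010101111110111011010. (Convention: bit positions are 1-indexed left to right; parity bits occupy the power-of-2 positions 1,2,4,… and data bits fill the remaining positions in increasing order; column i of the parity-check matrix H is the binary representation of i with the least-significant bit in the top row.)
Parity bits occupy power-of-2 positions; data bits are at positions {3,5,6,7,9,10,11,12,13,14,15,17,18,19,20,21,22,23,24,25,26,27,28,29,30,31} (1-indexed).
Extract: c[3]=0 c[5]=1 c[6]=0 c[7]=0 c[9]=0 c[10]=0 c[11]=0 c[12]=1 c[13]=0 c[14]=1 c[15]=0 c[17]=1 c[18]=1 c[19]=1 c[20]=1 c[21]=1 c[22]=0 c[23]=1 c[24]=1 c[25]=1 c[26]=0 c[27]=1 c[28]=1 c[29]=0 c[30]=1 c[31]=0
Data = 01000001010111110111011010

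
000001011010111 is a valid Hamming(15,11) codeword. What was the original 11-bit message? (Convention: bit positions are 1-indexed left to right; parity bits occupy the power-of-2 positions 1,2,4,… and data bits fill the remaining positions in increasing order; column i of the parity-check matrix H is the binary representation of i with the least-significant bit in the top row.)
Parity bits occupy power-of-2 positions; data bits are at positions {3,5,6,7,9,10,11,12,13,14,15} (1-indexed).
Extract: c[3]=0 c[5]=0 c[6]=1 c[7]=0 c[9]=1 c[10]=0 c[11]=1 c[12]=0 c[13]=1 c[14]=1 c[15]=1
Data = 00101010111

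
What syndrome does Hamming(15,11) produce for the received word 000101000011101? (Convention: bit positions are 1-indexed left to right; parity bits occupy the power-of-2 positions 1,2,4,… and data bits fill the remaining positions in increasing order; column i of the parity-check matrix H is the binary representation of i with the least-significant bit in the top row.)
Syndrome s = H · r^T (mod 2), r = 000101000011101:
  s[0] = (101010101010101)·(000101000011101) mod 2 = 0+0+0+0+0+0+0+0+0+0+1+0+1+0+1 mod 2 = 1
  s[1] = (011001100110011)·(000101000011101) mod 2 = 0+0+0+0+0+1+0+0+0+0+1+0+0+0+1 mod 2 = 1
  s[2] = (000111100001111)·(000101000011101) mod 2 = 0+0+0+1+0+1+0+0+0+0+0+1+1+0+1 mod 2 = 1
  s[3] = (000000011111111)·(000101000011101) mod 2 = 0+0+0+0+0+0+0+0+0+0+1+1+1+0+1 mod 2 = 0
Syndrome = 1110
Non-zero syndrome: error at position 7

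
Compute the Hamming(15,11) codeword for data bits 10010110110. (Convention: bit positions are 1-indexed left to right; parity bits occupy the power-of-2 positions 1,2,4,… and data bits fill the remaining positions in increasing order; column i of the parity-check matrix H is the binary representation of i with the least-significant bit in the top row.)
Codeword c = d · G (mod 2), d = 10010110110:
  c[0] = d·G[:,0] = (10010110110)·(11011010101) mod 2 = 1+0+0+1+0+0+1+0+1+0+0 mod 2 = 0
  c[1] = d·G[:,1] = (10010110110)·(10110110011) mod 2 = 1+0+0+1+0+1+1+0+0+1+0 mod 2 = 1
  c[2] = d·G[:,2] = (10010110110)·(10000000000) mod 2 = 1+0+0+0+0+0+0+0+0+0+0 mod 2 = 1
  c[3] = d·G[:,3] = (10010110110)·(01110001111) mod 2 = 0+0+0+1+0+0+0+0+1+1+0 mod 2 = 1
  c[4] = d·G[:,4] = (10010110110)·(01000000000) mod 2 = 0+0+0+0+0+0+0+0+0+0+0 mod 2 = 0
  c[5] = d·G[:,5] = (10010110110)·(00100000000) mod 2 = 0+0+0+0+0+0+0+0+0+0+0 mod 2 = 0
  c[6] = d·G[:,6] = (10010110110)·(00010000000) mod 2 = 0+0+0+1+0+0+0+0+0+0+0 mod 2 = 1
  c[7] = d·G[:,7] = (10010110110)·(00001111111) mod 2 = 0+0+0+0+0+1+1+0+1+1+0 mod 2 = 0
  c[8] = d·G[:,8] = (10010110110)·(00001000000) mod 2 = 0+0+0+0+0+0+0+0+0+0+0 mod 2 = 0
  c[9] = d·G[:,9] = (10010110110)·(00000100000) mod 2 = 0+0+0+0+0+1+0+0+0+0+0 mod 2 = 1
  c[10] = d·G[:,10] = (10010110110)·(00000010000) mod 2 = 0+0+0+0+0+0+1+0+0+0+0 mod 2 = 1
  c[11] = d·G[:,11] = (10010110110)·(00000001000) mod 2 = 0+0+0+0+0+0+0+0+0+0+0 mod 2 = 0
  c[12] = d·G[:,12] = (10010110110)·(00000000100) mod 2 = 0+0+0+0+0+0+0+0+1+0+0 mod 2 = 1
  c[13] = d·G[:,13] = (10010110110)·(00000000010) mod 2 = 0+0+0+0+0+0+0+0+0+1+0 mod 2 = 1
  c[14] = d·G[:,14] = (10010110110)·(00000000001) mod 2 = 0+0+0+0+0+0+0+0+0+0+0 mod 2 = 0
Codeword = 011100100110110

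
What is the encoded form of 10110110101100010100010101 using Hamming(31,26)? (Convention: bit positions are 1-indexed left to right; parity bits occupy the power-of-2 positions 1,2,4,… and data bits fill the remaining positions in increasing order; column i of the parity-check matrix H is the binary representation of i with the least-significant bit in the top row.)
Codeword c = d · G (mod 2), d = 10110110101100010100010101:
  c[0] = d·G[:,0] = (10110110101100010100010101)·(11011010101101010101010101) mod 2 = 1+0+0+1+0+0+1+0+1+0+1+1+0+0+0+1+0+1+0+0+0+1+0+1+0+1 mod 2 = 1
  c[1] = d·G[:,1] = (10110110101100010100010101)·(10110110011011001100110011) mod 2 = 1+0+1+1+0+1+1+0+0+0+1+0+0+0+0+0+0+1+0+0+0+1+0+0+0+1 mod 2 = 1
  c[2] = d·G[:,2] = (10110110101100010100010101)·(10000000000000000000000000) mod 2 = 1+0+0+0+0+0+0+0+0+0+0+0+0+0+0+0+0+0+0+0+0+0+0+0+0+0 mod 2 = 1
  c[3] = d·G[:,3] = (10110110101100010100010101)·(01110001111000111100001111) mod 2 = 0+0+1+1+0+0+0+0+1+0+1+0+0+0+0+1+0+1+0+0+0+0+0+1+0+1 mod 2 = 0
  c[4] = d·G[:,4] = (10110110101100010100010101)·(01000000000000000000000000) mod 2 = 0+0+0+0+0+0+0+0+0+0+0+0+0+0+0+0+0+0+0+0+0+0+0+0+0+0 mod 2 = 0
  c[5] = d·G[:,5] = (10110110101100010100010101)·(00100000000000000000000000) mod 2 = 0+0+1+0+0+0+0+0+0+0+0+0+0+0+0+0+0+0+0+0+0+0+0+0+0+0 mod 2 = 1
  c[6] = d·G[:,6] = (10110110101100010100010101)·(00010000000000000000000000) mod 2 = 0+0+0+1+0+0+0+0+0+0+0+0+0+0+0+0+0+0+0+0+0+0+0+0+0+0 mod 2 = 1
  c[7] = d·G[:,7] = (10110110101100010100010101)·(00001111111000000011111111) mod 2 = 0+0+0+0+0+1+1+0+1+0+1+0+0+0+0+0+0+0+0+0+0+1+0+1+0+1 mod 2 = 1
  c[8] = d·G[:,8] = (10110110101100010100010101)·(00001000000000000000000000) mod 2 = 0+0+0+0+0+0+0+0+0+0+0+0+0+0+0+0+0+0+0+0+0+0+0+0+0+0 mod 2 = 0
  c[9] = d·G[:,9] = (10110110101100010100010101)·(00000100000000000000000000) mod 2 = 0+0+0+0+0+1+0+0+0+0+0+0+0+0+0+0+0+0+0+0+0+0+0+0+0+0 mod 2 = 1
  c[10] = d·G[:,10] = (10110110101100010100010101)·(00000010000000000000000000) mod 2 = 0+0+0+0+0+0+1+0+0+0+0+0+0+0+0+0+0+0+0+0+0+0+0+0+0+0 mod 2 = 1
  c[11] = d·G[:,11] = (10110110101100010100010101)·(00000001000000000000000000) mod 2 = 0+0+0+0+0+0+0+0+0+0+0+0+0+0+0+0+0+0+0+0+0+0+0+0+0+0 mod 2 = 0
  c[12] = d·G[:,12] = (10110110101100010100010101)·(00000000100000000000000000) mod 2 = 0+0+0+0+0+0+0+0+1+0+0+0+0+0+0+0+0+0+0+0+0+0+0+0+0+0 mod 2 = 1
  c[13] = d·G[:,13] = (10110110101100010100010101)·(00000000010000000000000000) mod 2 = 0+0+0+0+0+0+0+0+0+0+0+0+0+0+0+0+0+0+0+0+0+0+0+0+0+0 mod 2 = 0
  c[14] = d·G[:,14] = (10110110101100010100010101)·(00000000001000000000000000) mod 2 = 0+0+0+0+0+0+0+0+0+0+1+0+0+0+0+0+0+0+0+0+0+0+0+0+0+0 mod 2 = 1
  c[15] = d·G[:,15] = (10110110101100010100010101)·(00000000000111111111111111) mod 2 = 0+0+0+0+0+0+0+0+0+0+0+1+0+0+0+1+0+1+0+0+0+1+0+1+0+1 mod 2 = 0
  c[16] = d·G[:,16] = (10110110101100010100010101)·(00000000000100000000000000) mod 2 = 0+0+0+0+0+0+0+0+0+0+0+1+0+0+0+0+0+0+0+0+0+0+0+0+0+0 mod 2 = 1
  c[17] = d·G[:,17] = (10110110101100010100010101)·(00000000000010000000000000) mod 2 = 0+0+0+0+0+0+0+0+0+0+0+0+0+0+0+0+0+0+0+0+0+0+0+0+0+0 mod 2 = 0
  c[18] = d·G[:,18] = (10110110101100010100010101)·(00000000000001000000000000) mod 2 = 0+0+0+0+0+0+0+0+0+0+0+0+0+0+0+0+0+0+0+0+0+0+0+0+0+0 mod 2 = 0
  c[19] = d·G[:,19] = (10110110101100010100010101)·(00000000000000100000000000) mod 2 = 0+0+0+0+0+0+0+0+0+0+0+0+0+0+0+0+0+0+0+0+0+0+0+0+0+0 mod 2 = 0
  c[20] = d·G[:,20] = (10110110101100010100010101)·(00000000000000010000000000) mod 2 = 0+0+0+0+0+0+0+0+0+0+0+0+0+0+0+1+0+0+0+0+0+0+0+0+0+0 mod 2 = 1
  c[21] = d·G[:,21] = (10110110101100010100010101)·(00000000000000001000000000) mod 2 = 0+0+0+0+0+0+0+0+0+0+0+0+0+0+0+0+0+0+0+0+0+0+0+0+0+0 mod 2 = 0
  c[22] = d·G[:,22] = (10110110101100010100010101)·(00000000000000000100000000) mod 2 = 0+0+0+0+0+0+0+0+0+0+0+0+0+0+0+0+0+1+0+0+0+0+0+0+0+0 mod 2 = 1
  c[23] = d·G[:,23] = (10110110101100010100010101)·(00000000000000000010000000) mod 2 = 0+0+0+0+0+0+0+0+0+0+0+0+0+0+0+0+0+0+0+0+0+0+0+0+0+0 mod 2 = 0
  c[24] = d·G[:,24] = (10110110101100010100010101)·(00000000000000000001000000) mod 2 = 0+0+0+0+0+0+0+0+0+0+0+0+0+0+0+0+0+0+0+0+0+0+0+0+0+0 mod 2 = 0
  c[25] = d·G[:,25] = (10110110101100010100010101)·(00000000000000000000100000) mod 2 = 0+0+0+0+0+0+0+0+0+0+0+0+0+0+0+0+0+0+0+0+0+0+0+0+0+0 mod 2 = 0
  c[26] = d·G[:,26] = (10110110101100010100010101)·(00000000000000000000010000) mod 2 = 0+0+0+0+0+0+0+0+0+0+0+0+0+0+0+0+0+0+0+0+0+1+0+0+0+0 mod 2 = 1
  c[27] = d·G[:,27] = (10110110101100010100010101)·(00000000000000000000001000) mod 2 = 0+0+0+0+0+0+0+0+0+0+0+0+0+0+0+0+0+0+0+0+0+0+0+0+0+0 mod 2 = 0
  c[28] = d·G[:,28] = (10110110101100010100010101)·(00000000000000000000000100) mod 2 = 0+0+0+0+0+0+0+0+0+0+0+0+0+0+0+0+0+0+0+0+0+0+0+1+0+0 mod 2 = 1
  c[29] = d·G[:,29] = (10110110101100010100010101)·(00000000000000000000000010) mod 2 = 0+0+0+0+0+0+0+0+0+0+0+0+0+0+0+0+0+0+0+0+0+0+0+0+0+0 mod 2 = 0
  c[30] = d·G[:,30] = (10110110101100010100010101)·(00000000000000000000000001) mod 2 = 0+0+0+0+0+0+0+0+0+0+0+0+0+0+0+0+0+0+0+0+0+0+0+0+0+1 mod 2 = 1
Codeword = 1110011101101010100010100010101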